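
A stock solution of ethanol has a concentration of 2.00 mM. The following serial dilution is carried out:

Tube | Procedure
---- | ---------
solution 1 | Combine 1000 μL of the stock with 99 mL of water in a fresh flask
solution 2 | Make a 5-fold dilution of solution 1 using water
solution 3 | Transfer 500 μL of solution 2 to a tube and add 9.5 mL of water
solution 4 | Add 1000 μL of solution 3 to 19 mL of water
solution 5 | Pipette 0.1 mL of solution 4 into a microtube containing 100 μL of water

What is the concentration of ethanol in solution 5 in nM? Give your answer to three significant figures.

5.00 nM

Step 1: 1000 μL + 99 mL = 1 × 10^5 μL total → factor 1 × 10^5/1000 = 100
Step 2: 5-fold → factor 5
Step 3: 500 μL + 9.5 mL = 10000 μL total → factor 10000/500 = 20
Step 4: 1000 μL + 19 mL = 20000 μL total → factor 20000/1000 = 20
Step 5: 0.1 mL + 100 μL = 0.2 mL total → factor 0.2/0.1 = 2
Overall dilution factor = 100 × 5 × 20 × 20 × 2 = 4 × 10^5
Final = 2.00 mM / 4 × 10^5 = 5.000 × 10^-6 mM = 5.00 nM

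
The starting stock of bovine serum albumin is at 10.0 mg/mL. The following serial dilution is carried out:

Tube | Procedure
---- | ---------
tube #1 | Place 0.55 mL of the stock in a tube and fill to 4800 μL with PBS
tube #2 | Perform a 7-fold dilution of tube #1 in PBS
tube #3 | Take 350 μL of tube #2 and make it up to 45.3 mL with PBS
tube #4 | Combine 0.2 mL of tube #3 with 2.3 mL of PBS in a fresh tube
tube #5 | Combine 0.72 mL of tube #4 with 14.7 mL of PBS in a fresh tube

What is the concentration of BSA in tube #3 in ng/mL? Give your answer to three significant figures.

Step 1: 0.55 mL brought to 4800 μL → factor 4.8/0.55 = 8.7273
Step 2: 7-fold → factor 7
Step 3: 350 μL brought to 45.3 mL → factor 45300/350 = 129.43
Dilution factor through tube #3 = 8.7273 × 7 × 129.43 = 7906.9
[tube #3] = 10.0 mg/mL / 7906.9 = 0.001265 mg/mL = 1.26 × 10^3 ng/mL

1.26 × 10^3 ng/mL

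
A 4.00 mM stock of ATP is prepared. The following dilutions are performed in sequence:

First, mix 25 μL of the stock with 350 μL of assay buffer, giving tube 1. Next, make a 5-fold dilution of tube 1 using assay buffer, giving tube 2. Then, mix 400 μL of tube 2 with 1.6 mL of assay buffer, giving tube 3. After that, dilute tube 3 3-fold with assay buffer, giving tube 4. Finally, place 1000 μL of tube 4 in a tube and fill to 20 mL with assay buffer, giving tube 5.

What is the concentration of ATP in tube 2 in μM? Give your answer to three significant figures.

Step 1: 25 μL + 350 μL = 375 μL total → factor 375/25 = 15
Step 2: 5-fold → factor 5
Dilution factor through tube 2 = 15 × 5 = 75
[tube 2] = 4.00 mM / 75 = 0.05333 mM = 53.3 μM

53.3 μM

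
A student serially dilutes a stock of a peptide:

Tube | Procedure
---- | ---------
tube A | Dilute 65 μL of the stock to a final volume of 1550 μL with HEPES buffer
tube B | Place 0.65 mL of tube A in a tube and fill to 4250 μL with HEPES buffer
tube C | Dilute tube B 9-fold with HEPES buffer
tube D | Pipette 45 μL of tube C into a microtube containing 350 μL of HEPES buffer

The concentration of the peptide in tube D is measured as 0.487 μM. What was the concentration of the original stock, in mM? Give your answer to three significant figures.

6.00 mM

Step 1: 65 μL brought to 1550 μL → factor 1550/65 = 23.846
Step 2: 0.65 mL brought to 4250 μL → factor 4.25/0.65 = 6.5385
Step 3: 9-fold → factor 9
Step 4: 45 μL + 350 μL = 395 μL total → factor 395/45 = 8.7778
Overall dilution factor = 23.846 × 6.5385 × 9 × 8.7778 = 12317
Stock = 0.487 μM × 12317 = 5999 μM = 6.00 mM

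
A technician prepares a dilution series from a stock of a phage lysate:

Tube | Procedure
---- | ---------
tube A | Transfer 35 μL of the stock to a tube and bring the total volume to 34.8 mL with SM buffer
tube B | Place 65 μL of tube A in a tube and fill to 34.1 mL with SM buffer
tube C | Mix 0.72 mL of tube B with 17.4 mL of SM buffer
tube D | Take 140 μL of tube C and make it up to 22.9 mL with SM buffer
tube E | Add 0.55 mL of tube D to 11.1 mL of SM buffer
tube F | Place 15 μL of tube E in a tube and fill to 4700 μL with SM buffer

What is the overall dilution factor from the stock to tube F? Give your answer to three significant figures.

Step 1: 35 μL brought to 34.8 mL → factor 34800/35 = 994.29
Step 2: 65 μL brought to 34.1 mL → factor 34100/65 = 524.62
Step 3: 0.72 mL + 17.4 mL = 18.12 mL total → factor 18.12/0.72 = 25.167
Step 4: 140 μL brought to 22.9 mL → factor 22900/140 = 163.57
Step 5: 0.55 mL + 11.1 mL = 11.65 mL total → factor 11.65/0.55 = 21.182
Step 6: 15 μL brought to 4700 μL → factor 4700/15 = 313.33
Overall dilution factor = 994.29 × 524.62 × 25.167 × 163.57 × 21.182 × 313.33 = 1.4251 × 10^13

1.43 × 10^13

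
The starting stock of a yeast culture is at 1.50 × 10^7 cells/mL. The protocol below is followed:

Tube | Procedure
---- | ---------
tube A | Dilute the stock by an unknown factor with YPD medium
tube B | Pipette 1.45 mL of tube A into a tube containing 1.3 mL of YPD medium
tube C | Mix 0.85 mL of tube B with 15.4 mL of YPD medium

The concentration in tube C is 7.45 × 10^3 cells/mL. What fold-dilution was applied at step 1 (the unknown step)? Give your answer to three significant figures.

55.5-fold

Step 1: unknown factor x
Step 2: 1.45 mL + 1.3 mL = 2.75 mL total → factor 2.75/1.45 = 1.8966
Step 3: 0.85 mL + 15.4 mL = 16.25 mL total → factor 16.25/0.85 = 19.118
Product of known-step factors = 36.258
Overall factor = 1.50 × 10^7 cells/mL / (7.45 × 10^3 cells/mL) = 2013.4
x = 2013.4 / 36.258 = 55.5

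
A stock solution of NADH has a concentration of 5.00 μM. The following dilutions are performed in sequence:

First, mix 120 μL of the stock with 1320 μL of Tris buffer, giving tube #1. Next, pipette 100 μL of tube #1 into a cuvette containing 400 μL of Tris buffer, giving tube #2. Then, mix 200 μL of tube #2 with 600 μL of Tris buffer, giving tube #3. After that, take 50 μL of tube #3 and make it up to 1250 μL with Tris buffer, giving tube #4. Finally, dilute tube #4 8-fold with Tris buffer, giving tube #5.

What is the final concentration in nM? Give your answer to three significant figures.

Step 1: 120 μL + 1320 μL = 1440 μL total → factor 1440/120 = 12
Step 2: 100 μL + 400 μL = 500 μL total → factor 500/100 = 5
Step 3: 200 μL + 600 μL = 800 μL total → factor 800/200 = 4
Step 4: 50 μL brought to 1250 μL → factor 1250/50 = 25
Step 5: 8-fold → factor 8
Overall dilution factor = 12 × 5 × 4 × 25 × 8 = 48000
Final = 5.00 μM / 48000 = 0.0001042 μM = 0.104 nM

0.104 nM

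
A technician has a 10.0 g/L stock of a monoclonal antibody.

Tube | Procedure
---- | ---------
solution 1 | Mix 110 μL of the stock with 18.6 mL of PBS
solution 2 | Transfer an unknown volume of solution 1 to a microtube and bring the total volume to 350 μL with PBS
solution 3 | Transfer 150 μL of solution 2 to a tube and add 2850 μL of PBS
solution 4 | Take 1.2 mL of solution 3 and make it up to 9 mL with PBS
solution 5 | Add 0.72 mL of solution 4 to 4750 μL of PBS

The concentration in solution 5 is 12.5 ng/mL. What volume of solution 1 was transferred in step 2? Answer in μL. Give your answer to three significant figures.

Step 1: 110 μL + 18.6 mL = 18710 μL total → factor 18710/110 = 170.09
Step 2: v brought to 350 μL → factor = 350 μL/v
Step 3: 150 μL + 2850 μL = 3000 μL total → factor 3000/150 = 20
Step 4: 1.2 mL brought to 9 mL → factor 9/1.2 = 7.5
Step 5: 0.72 mL + 4750 μL = 5.47 mL total → factor 5.47/0.72 = 7.5972
Product of known-step factors = 1.9383 × 10^5
Overall factor = 10.0 g/L / (12.5 ng/mL) = 8 × 10^5
Step-2 factor = 8 × 10^5 / 1.9383 × 10^5 = 4.1273
v = 350 μL / 4.1273 = 84.8 μL

84.8 μL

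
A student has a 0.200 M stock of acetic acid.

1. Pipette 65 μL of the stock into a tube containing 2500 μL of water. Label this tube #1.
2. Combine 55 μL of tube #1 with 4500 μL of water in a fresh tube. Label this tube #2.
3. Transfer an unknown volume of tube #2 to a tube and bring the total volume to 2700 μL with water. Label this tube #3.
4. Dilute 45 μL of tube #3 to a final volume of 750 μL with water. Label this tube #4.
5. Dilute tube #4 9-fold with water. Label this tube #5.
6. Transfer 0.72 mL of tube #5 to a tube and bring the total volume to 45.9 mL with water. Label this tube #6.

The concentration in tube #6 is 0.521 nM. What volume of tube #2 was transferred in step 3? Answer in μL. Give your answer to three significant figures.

220 μL

Step 1: 65 μL + 2500 μL = 2565 μL total → factor 2565/65 = 39.462
Step 2: 55 μL + 4500 μL = 4555 μL total → factor 4555/55 = 82.818
Step 3: v brought to 2700 μL → factor = 2700 μL/v
Step 4: 45 μL brought to 750 μL → factor 750/45 = 16.667
Step 5: 9-fold → factor 9
Step 6: 0.72 mL brought to 45.9 mL → factor 45.9/0.72 = 63.75
Product of known-step factors = 3.1252 × 10^7
Overall factor = 0.200 M / (0.521 nM) = 3.8388 × 10^8
Step-3 factor = 3.8388 × 10^8 / 3.1252 × 10^7 = 12.283
v = 2700 μL / 12.283 = 220 μL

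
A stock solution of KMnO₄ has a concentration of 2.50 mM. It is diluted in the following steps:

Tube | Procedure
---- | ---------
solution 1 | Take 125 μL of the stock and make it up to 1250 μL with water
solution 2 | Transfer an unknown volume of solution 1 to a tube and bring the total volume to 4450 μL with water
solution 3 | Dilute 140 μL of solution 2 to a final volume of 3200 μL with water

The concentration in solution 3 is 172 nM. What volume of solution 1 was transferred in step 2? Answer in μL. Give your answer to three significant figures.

Step 1: 125 μL brought to 1250 μL → factor 1250/125 = 10
Step 2: v brought to 4450 μL → factor = 4450 μL/v
Step 3: 140 μL brought to 3200 μL → factor 3200/140 = 22.857
Product of known-step factors = 228.57
Overall factor = 2.50 mM / (172 nM) = 14535
Step-2 factor = 14535 / 228.57 = 63.59
v = 4450 μL / 63.59 = 70.0 μL

70.0 μL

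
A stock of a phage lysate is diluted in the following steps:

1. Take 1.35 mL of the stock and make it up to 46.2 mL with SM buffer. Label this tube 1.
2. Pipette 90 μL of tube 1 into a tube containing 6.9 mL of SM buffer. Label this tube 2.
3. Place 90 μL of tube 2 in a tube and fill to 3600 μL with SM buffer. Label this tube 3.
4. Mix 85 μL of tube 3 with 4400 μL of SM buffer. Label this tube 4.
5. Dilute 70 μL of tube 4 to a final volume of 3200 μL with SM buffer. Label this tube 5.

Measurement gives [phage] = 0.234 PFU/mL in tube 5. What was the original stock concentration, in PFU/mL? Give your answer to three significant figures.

6.00 × 10^7 PFU/mL

Step 1: 1.35 mL brought to 46.2 mL → factor 46.2/1.35 = 34.222
Step 2: 90 μL + 6.9 mL = 6990 μL total → factor 6990/90 = 77.667
Step 3: 90 μL brought to 3600 μL → factor 3600/90 = 40
Step 4: 85 μL + 4400 μL = 4485 μL total → factor 4485/85 = 52.765
Step 5: 70 μL brought to 3200 μL → factor 3200/70 = 45.714
Overall dilution factor = 34.222 × 77.667 × 40 × 52.765 × 45.714 = 2.5645 × 10^8
Stock = 0.234 PFU/mL × 2.5645 × 10^8 = 6.00 × 10^7 PFU/mL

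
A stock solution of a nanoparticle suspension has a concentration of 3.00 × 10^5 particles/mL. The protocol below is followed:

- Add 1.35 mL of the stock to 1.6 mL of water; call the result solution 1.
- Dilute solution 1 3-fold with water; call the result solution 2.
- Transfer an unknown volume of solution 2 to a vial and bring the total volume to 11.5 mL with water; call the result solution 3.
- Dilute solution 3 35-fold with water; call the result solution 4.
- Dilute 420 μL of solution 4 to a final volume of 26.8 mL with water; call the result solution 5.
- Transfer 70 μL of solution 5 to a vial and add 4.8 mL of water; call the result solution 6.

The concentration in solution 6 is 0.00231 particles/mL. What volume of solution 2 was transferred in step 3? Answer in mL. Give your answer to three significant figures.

Step 1: 1.35 mL + 1.6 mL = 2.95 mL total → factor 2.95/1.35 = 2.1852
Step 2: 3-fold → factor 3
Step 3: v brought to 11.5 mL → factor = 11.5 mL/v
Step 4: 35-fold → factor 35
Step 5: 420 μL brought to 26.8 mL → factor 26800/420 = 63.81
Step 6: 70 μL + 4.8 mL = 4870 μL total → factor 4870/70 = 69.571
Product of known-step factors = 1.0186 × 10^6
Overall factor = 3.00 × 10^5 particles/mL / (0.00231 particles/mL) = 1.2987 × 10^8
Step-3 factor = 1.2987 × 10^8 / 1.0186 × 10^6 = 127.5
v = 11.5 mL / 127.5 = 0.0902 mL

0.0902 mL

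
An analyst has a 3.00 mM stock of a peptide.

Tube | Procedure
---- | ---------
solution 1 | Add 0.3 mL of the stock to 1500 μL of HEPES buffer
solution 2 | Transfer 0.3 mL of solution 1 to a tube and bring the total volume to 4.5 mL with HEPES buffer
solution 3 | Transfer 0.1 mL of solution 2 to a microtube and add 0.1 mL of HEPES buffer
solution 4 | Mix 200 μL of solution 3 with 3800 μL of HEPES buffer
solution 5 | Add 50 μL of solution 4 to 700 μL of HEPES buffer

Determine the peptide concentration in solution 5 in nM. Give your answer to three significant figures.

Step 1: 0.3 mL + 1500 μL = 1.8 mL total → factor 1.8/0.3 = 6
Step 2: 0.3 mL brought to 4.5 mL → factor 4.5/0.3 = 15
Step 3: 0.1 mL + 0.1 mL = 0.2 mL total → factor 0.2/0.1 = 2
Step 4: 200 μL + 3800 μL = 4000 μL total → factor 4000/200 = 20
Step 5: 50 μL + 700 μL = 750 μL total → factor 750/50 = 15
Overall dilution factor = 6 × 15 × 2 × 20 × 15 = 54000
Final = 3.00 mM / 54000 = 5.556 × 10^-5 mM = 55.6 nM

55.6 nM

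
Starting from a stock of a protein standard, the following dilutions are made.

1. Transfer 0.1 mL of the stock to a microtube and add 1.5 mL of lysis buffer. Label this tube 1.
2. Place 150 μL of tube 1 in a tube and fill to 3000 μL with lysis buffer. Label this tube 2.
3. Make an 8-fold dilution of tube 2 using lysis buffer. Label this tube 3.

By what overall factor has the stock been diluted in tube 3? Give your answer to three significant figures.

Step 1: 0.1 mL + 1.5 mL = 1.6 mL total → factor 1.6/0.1 = 16
Step 2: 150 μL brought to 3000 μL → factor 3000/150 = 20
Step 3: 8-fold → factor 8
Overall dilution factor = 16 × 20 × 8 = 2560

2.56 × 10^3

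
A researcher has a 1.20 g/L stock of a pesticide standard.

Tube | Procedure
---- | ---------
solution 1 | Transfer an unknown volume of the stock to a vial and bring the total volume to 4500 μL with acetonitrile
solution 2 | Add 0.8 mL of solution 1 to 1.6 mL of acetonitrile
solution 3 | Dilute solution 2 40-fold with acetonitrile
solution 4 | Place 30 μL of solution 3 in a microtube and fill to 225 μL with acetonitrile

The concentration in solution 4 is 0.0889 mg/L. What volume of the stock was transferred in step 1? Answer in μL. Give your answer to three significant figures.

300 μL

Step 1: v brought to 4500 μL → factor = 4500 μL/v
Step 2: 0.8 mL + 1.6 mL = 2.4 mL total → factor 2.4/0.8 = 3
Step 3: 40-fold → factor 40
Step 4: 30 μL brought to 225 μL → factor 225/30 = 7.5
Product of known-step factors = 900
Overall factor = 1.20 g/L / (0.0889 mg/L) = 13498
Step-1 factor = 13498 / 900 = 14.998
v = 4500 μL / 14.998 = 300 μL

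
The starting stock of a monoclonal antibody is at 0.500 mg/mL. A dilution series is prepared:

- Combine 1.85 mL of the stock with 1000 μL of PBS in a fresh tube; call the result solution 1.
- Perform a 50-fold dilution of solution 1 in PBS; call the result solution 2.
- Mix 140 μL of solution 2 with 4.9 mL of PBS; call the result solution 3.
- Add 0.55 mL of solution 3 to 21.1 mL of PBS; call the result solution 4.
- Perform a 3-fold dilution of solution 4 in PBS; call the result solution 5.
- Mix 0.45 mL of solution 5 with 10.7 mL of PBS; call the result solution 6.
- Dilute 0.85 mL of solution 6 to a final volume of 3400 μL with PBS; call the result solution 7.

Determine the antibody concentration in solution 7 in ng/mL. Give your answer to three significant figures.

0.0154 ng/mL

Step 1: 1.85 mL + 1000 μL = 2.85 mL total → factor 2.85/1.85 = 1.5405
Step 2: 50-fold → factor 50
Step 3: 140 μL + 4.9 mL = 5040 μL total → factor 5040/140 = 36
Step 4: 0.55 mL + 21.1 mL = 21.65 mL total → factor 21.65/0.55 = 39.364
Step 5: 3-fold → factor 3
Step 6: 0.45 mL + 10.7 mL = 11.15 mL total → factor 11.15/0.45 = 24.778
Step 7: 0.85 mL brought to 3400 μL → factor 3.4/0.85 = 4
Overall dilution factor = 1.5405 × 50 × 36 × 39.364 × 3 × 24.778 × 4 = 3.2455 × 10^7
Final = 0.500 mg/mL / 3.2455 × 10^7 = 1.541 × 10^-8 mg/mL = 0.0154 ng/mL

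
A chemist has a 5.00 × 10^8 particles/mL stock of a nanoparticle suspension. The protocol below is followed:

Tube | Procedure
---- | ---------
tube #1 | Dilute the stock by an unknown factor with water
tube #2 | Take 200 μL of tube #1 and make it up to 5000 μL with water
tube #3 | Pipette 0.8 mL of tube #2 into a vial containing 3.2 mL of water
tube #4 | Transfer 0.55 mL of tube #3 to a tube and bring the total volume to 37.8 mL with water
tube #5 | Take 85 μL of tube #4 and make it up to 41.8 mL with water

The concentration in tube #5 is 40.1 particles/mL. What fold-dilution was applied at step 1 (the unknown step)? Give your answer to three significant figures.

Step 1: unknown factor x
Step 2: 200 μL brought to 5000 μL → factor 5000/200 = 25
Step 3: 0.8 mL + 3.2 mL = 4 mL total → factor 4/0.8 = 5
Step 4: 0.55 mL brought to 37.8 mL → factor 37.8/0.55 = 68.727
Step 5: 85 μL brought to 41.8 mL → factor 41800/85 = 491.76
Product of known-step factors = 4.2247 × 10^6
Overall factor = 5.00 × 10^8 particles/mL / (40.1 particles/mL) = 1.2469 × 10^7
x = 1.2469 × 10^7 / 4.2247 × 10^6 = 2.95

2.95-fold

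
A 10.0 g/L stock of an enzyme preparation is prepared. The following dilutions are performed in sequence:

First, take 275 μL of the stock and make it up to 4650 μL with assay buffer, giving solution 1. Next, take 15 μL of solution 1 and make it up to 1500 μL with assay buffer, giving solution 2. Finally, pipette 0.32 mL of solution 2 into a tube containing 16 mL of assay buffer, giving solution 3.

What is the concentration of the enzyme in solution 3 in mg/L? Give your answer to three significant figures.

Step 1: 275 μL brought to 4650 μL → factor 4650/275 = 16.909
Step 2: 15 μL brought to 1500 μL → factor 1500/15 = 100
Step 3: 0.32 mL + 16 mL = 16.32 mL total → factor 16.32/0.32 = 51
Overall dilution factor = 16.909 × 100 × 51 = 86236
Final = 10.0 g/L / 86236 = 0.0001160 g/L = 0.116 mg/L

0.116 mg/L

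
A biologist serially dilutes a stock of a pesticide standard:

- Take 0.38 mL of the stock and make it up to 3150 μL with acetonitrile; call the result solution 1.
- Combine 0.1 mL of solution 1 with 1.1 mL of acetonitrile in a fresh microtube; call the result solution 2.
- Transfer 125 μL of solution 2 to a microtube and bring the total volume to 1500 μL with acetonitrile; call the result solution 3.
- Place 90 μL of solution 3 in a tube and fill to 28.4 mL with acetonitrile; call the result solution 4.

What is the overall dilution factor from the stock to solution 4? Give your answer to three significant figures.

Step 1: 0.38 mL brought to 3150 μL → factor 3.15/0.38 = 8.2895
Step 2: 0.1 mL + 1.1 mL = 1.2 mL total → factor 1.2/0.1 = 12
Step 3: 125 μL brought to 1500 μL → factor 1500/125 = 12
Step 4: 90 μL brought to 28.4 mL → factor 28400/90 = 315.56
Overall dilution factor = 8.2895 × 12 × 12 × 315.56 = 3.7667 × 10^5

3.77 × 10^5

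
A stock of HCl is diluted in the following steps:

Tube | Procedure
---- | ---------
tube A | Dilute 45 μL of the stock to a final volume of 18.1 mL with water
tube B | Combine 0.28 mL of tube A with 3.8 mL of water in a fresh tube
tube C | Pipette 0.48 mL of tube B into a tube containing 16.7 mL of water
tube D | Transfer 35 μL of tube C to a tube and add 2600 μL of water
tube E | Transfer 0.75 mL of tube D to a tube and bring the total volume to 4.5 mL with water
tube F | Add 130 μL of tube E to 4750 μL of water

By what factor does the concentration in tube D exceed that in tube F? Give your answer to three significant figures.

225

Step 1: 45 μL brought to 18.1 mL → factor 18100/45 = 402.22
Step 2: 0.28 mL + 3.8 mL = 4.08 mL total → factor 4.08/0.28 = 14.571
Step 3: 0.48 mL + 16.7 mL = 17.18 mL total → factor 17.18/0.48 = 35.792
Step 4: 35 μL + 2600 μL = 2635 μL total → factor 2635/35 = 75.286
Step 5: 0.75 mL brought to 4.5 mL → factor 4.5/0.75 = 6
Step 6: 130 μL + 4750 μL = 4880 μL total → factor 4880/130 = 37.538
Dilution factor to tube D = 1.5793 × 10^7; to tube F = 3.5571 × 10^9
[tube D]/[tube F] = (factor to tube F)/(factor to tube D) = 3.5571 × 10^9/1.5793 × 10^7 = 225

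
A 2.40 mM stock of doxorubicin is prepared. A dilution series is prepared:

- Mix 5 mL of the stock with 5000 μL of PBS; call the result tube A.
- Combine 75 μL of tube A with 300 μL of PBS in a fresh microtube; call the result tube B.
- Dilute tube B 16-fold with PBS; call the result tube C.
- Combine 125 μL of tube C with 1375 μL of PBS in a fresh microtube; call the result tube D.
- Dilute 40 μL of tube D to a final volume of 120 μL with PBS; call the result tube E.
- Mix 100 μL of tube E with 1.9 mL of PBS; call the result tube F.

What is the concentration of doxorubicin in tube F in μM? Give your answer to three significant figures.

0.0208 μM

Step 1: 5 mL + 5000 μL = 10 mL total → factor 10/5 = 2
Step 2: 75 μL + 300 μL = 375 μL total → factor 375/75 = 5
Step 3: 16-fold → factor 16
Step 4: 125 μL + 1375 μL = 1500 μL total → factor 1500/125 = 12
Step 5: 40 μL brought to 120 μL → factor 120/40 = 3
Step 6: 100 μL + 1.9 mL = 2000 μL total → factor 2000/100 = 20
Overall dilution factor = 2 × 5 × 16 × 12 × 3 × 20 = 1.152 × 10^5
Final = 2.40 mM / 1.152 × 10^5 = 2.083 × 10^-5 mM = 0.0208 μM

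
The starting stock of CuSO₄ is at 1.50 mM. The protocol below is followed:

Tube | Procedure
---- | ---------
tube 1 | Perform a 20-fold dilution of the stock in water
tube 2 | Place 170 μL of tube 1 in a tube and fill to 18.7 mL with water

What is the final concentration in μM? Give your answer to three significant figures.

Step 1: 20-fold → factor 20
Step 2: 170 μL brought to 18.7 mL → factor 18700/170 = 110
Overall dilution factor = 20 × 110 = 2200
Final = 1.50 mM / 2200 = 0.0006818 mM = 0.682 μM

0.682 μM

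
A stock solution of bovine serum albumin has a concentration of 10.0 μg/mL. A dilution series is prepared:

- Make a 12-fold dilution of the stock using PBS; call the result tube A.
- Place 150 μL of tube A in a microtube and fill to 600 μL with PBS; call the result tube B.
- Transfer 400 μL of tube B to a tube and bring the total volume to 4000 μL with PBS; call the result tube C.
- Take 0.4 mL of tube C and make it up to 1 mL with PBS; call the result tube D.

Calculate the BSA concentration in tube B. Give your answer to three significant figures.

0.208 μg/mL

Step 1: 12-fold → factor 12
Step 2: 150 μL brought to 600 μL → factor 600/150 = 4
Dilution factor through tube B = 12 × 4 = 48
[tube B] = 10.0 μg/mL / 48 = 0.208 μg/mL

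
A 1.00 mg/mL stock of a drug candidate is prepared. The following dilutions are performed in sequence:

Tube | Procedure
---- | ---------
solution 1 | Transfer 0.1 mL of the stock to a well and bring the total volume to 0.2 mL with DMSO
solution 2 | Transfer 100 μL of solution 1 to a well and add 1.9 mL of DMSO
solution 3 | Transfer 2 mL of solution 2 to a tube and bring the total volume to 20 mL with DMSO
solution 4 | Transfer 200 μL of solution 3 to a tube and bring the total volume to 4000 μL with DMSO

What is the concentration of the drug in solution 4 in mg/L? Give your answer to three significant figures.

0.125 mg/L

Step 1: 0.1 mL brought to 0.2 mL → factor 0.2/0.1 = 2
Step 2: 100 μL + 1.9 mL = 2000 μL total → factor 2000/100 = 20
Step 3: 2 mL brought to 20 mL → factor 20/2 = 10
Step 4: 200 μL brought to 4000 μL → factor 4000/200 = 20
Overall dilution factor = 2 × 20 × 10 × 20 = 8000
Final = 1.00 mg/mL / 8000 = 0.0001250 mg/mL = 0.125 mg/L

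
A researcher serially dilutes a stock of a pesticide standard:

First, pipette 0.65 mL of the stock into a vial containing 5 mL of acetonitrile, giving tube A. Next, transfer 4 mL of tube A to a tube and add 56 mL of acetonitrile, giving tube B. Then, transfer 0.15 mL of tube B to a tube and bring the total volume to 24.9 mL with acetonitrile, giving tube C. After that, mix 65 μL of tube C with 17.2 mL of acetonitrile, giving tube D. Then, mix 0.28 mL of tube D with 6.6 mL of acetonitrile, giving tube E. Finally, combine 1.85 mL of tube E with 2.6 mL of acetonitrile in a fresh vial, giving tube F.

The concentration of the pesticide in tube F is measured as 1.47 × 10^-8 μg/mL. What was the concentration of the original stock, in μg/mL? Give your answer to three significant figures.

Step 1: 0.65 mL + 5 mL = 5.65 mL total → factor 5.65/0.65 = 8.6923
Step 2: 4 mL + 56 mL = 60 mL total → factor 60/4 = 15
Step 3: 0.15 mL brought to 24.9 mL → factor 24.9/0.15 = 166
Step 4: 65 μL + 17.2 mL = 17265 μL total → factor 17265/65 = 265.62
Step 5: 0.28 mL + 6.6 mL = 6.88 mL total → factor 6.88/0.28 = 24.571
Step 6: 1.85 mL + 2.6 mL = 4.45 mL total → factor 4.45/1.85 = 2.4054
Overall dilution factor = 8.6923 × 15 × 166 × 265.62 × 24.571 × 2.4054 = 3.3979 × 10^8
Stock = 1.47 × 10^-8 μg/mL × 3.3979 × 10^8 = 4.99 μg/mL

4.99 μg/mL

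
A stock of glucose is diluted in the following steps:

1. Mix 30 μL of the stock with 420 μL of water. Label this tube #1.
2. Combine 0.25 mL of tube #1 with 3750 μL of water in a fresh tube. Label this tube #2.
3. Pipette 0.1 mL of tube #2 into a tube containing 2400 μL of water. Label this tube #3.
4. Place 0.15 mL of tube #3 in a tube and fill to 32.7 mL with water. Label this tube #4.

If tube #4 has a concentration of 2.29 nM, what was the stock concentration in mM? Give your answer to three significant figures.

3.00 mM

Step 1: 30 μL + 420 μL = 450 μL total → factor 450/30 = 15
Step 2: 0.25 mL + 3750 μL = 4 mL total → factor 4/0.25 = 16
Step 3: 0.1 mL + 2400 μL = 2.5 mL total → factor 2.5/0.1 = 25
Step 4: 0.15 mL brought to 32.7 mL → factor 32.7/0.15 = 218
Overall dilution factor = 15 × 16 × 25 × 218 = 1.308 × 10^6
Stock = 2.29 nM × 1.308 × 10^6 = 2.995 × 10^6 nM = 3.00 mM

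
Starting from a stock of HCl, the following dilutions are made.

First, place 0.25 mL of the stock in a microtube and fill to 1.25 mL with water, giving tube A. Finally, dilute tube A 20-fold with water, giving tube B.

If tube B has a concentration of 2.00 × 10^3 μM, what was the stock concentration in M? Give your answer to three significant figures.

0.200 M

Step 1: 0.25 mL brought to 1.25 mL → factor 1.25/0.25 = 5
Step 2: 20-fold → factor 20
Overall dilution factor = 5 × 20 = 100
Stock = 2.00 × 10^3 μM × 100 = 2.000 × 10^5 μM = 0.200 M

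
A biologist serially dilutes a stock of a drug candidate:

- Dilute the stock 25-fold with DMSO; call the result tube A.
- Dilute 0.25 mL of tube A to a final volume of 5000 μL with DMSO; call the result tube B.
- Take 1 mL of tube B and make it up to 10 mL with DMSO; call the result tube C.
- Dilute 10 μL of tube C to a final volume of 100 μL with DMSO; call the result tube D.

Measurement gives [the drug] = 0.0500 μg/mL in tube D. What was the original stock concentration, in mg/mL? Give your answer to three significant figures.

2.50 mg/mL

Step 1: 25-fold → factor 25
Step 2: 0.25 mL brought to 5000 μL → factor 5/0.25 = 20
Step 3: 1 mL brought to 10 mL → factor 10/1 = 10
Step 4: 10 μL brought to 100 μL → factor 100/10 = 10
Overall dilution factor = 25 × 20 × 10 × 10 = 50000
Stock = 0.0500 μg/mL × 50000 = 2500 μg/mL = 2.50 mg/mL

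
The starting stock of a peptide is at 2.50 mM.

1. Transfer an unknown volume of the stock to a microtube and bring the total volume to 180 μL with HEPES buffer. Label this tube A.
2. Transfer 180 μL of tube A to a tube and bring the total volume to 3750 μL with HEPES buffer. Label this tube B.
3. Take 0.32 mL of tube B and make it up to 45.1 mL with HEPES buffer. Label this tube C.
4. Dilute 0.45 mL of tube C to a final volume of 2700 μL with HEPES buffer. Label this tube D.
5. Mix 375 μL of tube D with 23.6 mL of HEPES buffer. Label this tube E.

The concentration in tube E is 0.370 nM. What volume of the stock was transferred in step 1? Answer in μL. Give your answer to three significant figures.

30.0 μL

Step 1: v brought to 180 μL → factor = 180 μL/v
Step 2: 180 μL brought to 3750 μL → factor 3750/180 = 20.833
Step 3: 0.32 mL brought to 45.1 mL → factor 45.1/0.32 = 140.94
Step 4: 0.45 mL brought to 2700 μL → factor 2.7/0.45 = 6
Step 5: 375 μL + 23.6 mL = 23975 μL total → factor 23975/375 = 63.933
Product of known-step factors = 1.1263 × 10^6
Overall factor = 2.50 mM / (0.370 nM) = 6.7568 × 10^6
Step-1 factor = 6.7568 × 10^6 / 1.1263 × 10^6 = 5.9989
v = 180 μL / 5.9989 = 30.0 μL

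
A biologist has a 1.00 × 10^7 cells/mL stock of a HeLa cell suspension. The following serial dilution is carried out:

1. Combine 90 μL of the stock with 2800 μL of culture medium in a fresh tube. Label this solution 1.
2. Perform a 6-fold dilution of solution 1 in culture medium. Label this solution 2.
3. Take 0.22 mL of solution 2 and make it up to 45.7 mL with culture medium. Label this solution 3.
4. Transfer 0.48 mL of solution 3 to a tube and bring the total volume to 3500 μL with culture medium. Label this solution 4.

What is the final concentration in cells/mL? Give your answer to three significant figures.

34.3 cells/mL

Step 1: 90 μL + 2800 μL = 2890 μL total → factor 2890/90 = 32.111
Step 2: 6-fold → factor 6
Step 3: 0.22 mL brought to 45.7 mL → factor 45.7/0.22 = 207.73
Step 4: 0.48 mL brought to 3500 μL → factor 3.5/0.48 = 7.2917
Overall dilution factor = 32.111 × 6 × 207.73 × 7.2917 = 2.9183 × 10^5
Final = 1.00 × 10^7 cells/mL / 2.9183 × 10^5 = 34.3 cells/mL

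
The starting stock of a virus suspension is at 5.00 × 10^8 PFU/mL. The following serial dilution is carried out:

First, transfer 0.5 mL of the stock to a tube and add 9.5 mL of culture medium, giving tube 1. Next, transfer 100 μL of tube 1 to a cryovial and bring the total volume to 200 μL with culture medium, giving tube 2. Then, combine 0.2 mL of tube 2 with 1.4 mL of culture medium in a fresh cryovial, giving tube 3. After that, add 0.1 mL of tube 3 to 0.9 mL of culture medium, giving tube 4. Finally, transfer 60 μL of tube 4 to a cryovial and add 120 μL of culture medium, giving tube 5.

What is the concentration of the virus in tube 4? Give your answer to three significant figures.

Step 1: 0.5 mL + 9.5 mL = 10 mL total → factor 10/0.5 = 20
Step 2: 100 μL brought to 200 μL → factor 200/100 = 2
Step 3: 0.2 mL + 1.4 mL = 1.6 mL total → factor 1.6/0.2 = 8
Step 4: 0.1 mL + 0.9 mL = 1 mL total → factor 1/0.1 = 10
Dilution factor through tube 4 = 20 × 2 × 8 × 10 = 3200
[tube 4] = 5.00 × 10^8 PFU/mL / 3200 = 1.56 × 10^5 PFU/mL

1.56 × 10^5 PFU/mL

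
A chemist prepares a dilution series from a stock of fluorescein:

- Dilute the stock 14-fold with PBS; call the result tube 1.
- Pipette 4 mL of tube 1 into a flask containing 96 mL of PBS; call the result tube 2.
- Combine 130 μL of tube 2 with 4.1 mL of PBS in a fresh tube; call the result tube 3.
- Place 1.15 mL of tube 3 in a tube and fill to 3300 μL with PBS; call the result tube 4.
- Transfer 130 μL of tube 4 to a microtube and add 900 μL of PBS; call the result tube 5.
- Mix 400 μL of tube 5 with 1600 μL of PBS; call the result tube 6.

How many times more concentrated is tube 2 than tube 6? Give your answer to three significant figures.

3.70 × 10^3

Step 1: 14-fold → factor 14
Step 2: 4 mL + 96 mL = 100 mL total → factor 100/4 = 25
Step 3: 130 μL + 4.1 mL = 4230 μL total → factor 4230/130 = 32.538
Step 4: 1.15 mL brought to 3300 μL → factor 3.3/1.15 = 2.8696
Step 5: 130 μL + 900 μL = 1030 μL total → factor 1030/130 = 7.9231
Step 6: 400 μL + 1600 μL = 2000 μL total → factor 2000/400 = 5
Dilution factor to tube 2 = 350; to tube 6 = 1.2946 × 10^6
[tube 2]/[tube 6] = (factor to tube 6)/(factor to tube 2) = 1.2946 × 10^6/350 = 3.70 × 10^3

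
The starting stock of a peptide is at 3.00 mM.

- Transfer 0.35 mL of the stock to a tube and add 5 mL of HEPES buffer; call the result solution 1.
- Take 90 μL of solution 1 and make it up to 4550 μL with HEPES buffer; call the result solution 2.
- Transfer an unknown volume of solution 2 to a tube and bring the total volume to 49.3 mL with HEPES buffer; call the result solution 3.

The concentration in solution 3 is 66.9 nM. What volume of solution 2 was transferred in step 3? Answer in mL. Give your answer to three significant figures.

Step 1: 0.35 mL + 5 mL = 5.35 mL total → factor 5.35/0.35 = 15.286
Step 2: 90 μL brought to 4550 μL → factor 4550/90 = 50.556
Step 3: v brought to 49.3 mL → factor = 49.3 mL/v
Product of known-step factors = 772.78
Overall factor = 3.00 mM / (66.9 nM) = 44843
Step-3 factor = 44843 / 772.78 = 58.028
v = 49.3 mL / 58.028 = 0.850 mL

0.850 mL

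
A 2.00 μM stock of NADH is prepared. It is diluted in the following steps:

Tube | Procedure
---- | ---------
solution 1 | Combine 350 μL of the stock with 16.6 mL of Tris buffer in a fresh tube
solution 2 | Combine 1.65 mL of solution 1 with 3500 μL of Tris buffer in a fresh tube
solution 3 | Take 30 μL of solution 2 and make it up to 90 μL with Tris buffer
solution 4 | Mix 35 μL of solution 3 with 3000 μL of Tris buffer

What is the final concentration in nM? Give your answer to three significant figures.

0.0509 nM

Step 1: 350 μL + 16.6 mL = 16950 μL total → factor 16950/350 = 48.429
Step 2: 1.65 mL + 3500 μL = 5.15 mL total → factor 5.15/1.65 = 3.1212
Step 3: 30 μL brought to 90 μL → factor 90/30 = 3
Step 4: 35 μL + 3000 μL = 3035 μL total → factor 3035/35 = 86.714
Overall dilution factor = 48.429 × 3.1212 × 3 × 86.714 = 39322
Final = 2.00 μM / 39322 = 5.086 × 10^-5 μM = 0.0509 nM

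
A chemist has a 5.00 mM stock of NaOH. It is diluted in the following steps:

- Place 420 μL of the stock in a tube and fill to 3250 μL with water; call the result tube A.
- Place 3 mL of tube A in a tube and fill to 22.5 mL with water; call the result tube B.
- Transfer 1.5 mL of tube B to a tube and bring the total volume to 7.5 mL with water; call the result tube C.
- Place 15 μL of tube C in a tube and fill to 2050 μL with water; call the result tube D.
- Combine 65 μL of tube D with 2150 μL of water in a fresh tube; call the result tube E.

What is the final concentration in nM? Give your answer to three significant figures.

3.70 nM

Step 1: 420 μL brought to 3250 μL → factor 3250/420 = 7.7381
Step 2: 3 mL brought to 22.5 mL → factor 22.5/3 = 7.5
Step 3: 1.5 mL brought to 7.5 mL → factor 7.5/1.5 = 5
Step 4: 15 μL brought to 2050 μL → factor 2050/15 = 136.67
Step 5: 65 μL + 2150 μL = 2215 μL total → factor 2215/65 = 34.077
Overall dilution factor = 7.7381 × 7.5 × 5 × 136.67 × 34.077 = 1.3514 × 10^6
Final = 5.00 mM / 1.3514 × 10^6 = 3.700 × 10^-6 mM = 3.70 nM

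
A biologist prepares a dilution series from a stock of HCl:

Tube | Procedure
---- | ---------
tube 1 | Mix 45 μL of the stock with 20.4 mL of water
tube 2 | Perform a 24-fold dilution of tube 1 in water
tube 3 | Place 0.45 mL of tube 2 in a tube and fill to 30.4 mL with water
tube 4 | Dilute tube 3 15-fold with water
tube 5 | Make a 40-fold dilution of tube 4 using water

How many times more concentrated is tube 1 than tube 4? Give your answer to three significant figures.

2.43 × 10^4

Step 1: 45 μL + 20.4 mL = 20445 μL total → factor 20445/45 = 454.33
Step 2: 24-fold → factor 24
Step 3: 0.45 mL brought to 30.4 mL → factor 30.4/0.45 = 67.556
Step 4: 15-fold → factor 15
Dilution factor to tube 1 = 454.33; to tube 4 = 1.1049 × 10^7
[tube 1]/[tube 4] = (factor to tube 4)/(factor to tube 1) = 1.1049 × 10^7/454.33 = 2.43 × 10^4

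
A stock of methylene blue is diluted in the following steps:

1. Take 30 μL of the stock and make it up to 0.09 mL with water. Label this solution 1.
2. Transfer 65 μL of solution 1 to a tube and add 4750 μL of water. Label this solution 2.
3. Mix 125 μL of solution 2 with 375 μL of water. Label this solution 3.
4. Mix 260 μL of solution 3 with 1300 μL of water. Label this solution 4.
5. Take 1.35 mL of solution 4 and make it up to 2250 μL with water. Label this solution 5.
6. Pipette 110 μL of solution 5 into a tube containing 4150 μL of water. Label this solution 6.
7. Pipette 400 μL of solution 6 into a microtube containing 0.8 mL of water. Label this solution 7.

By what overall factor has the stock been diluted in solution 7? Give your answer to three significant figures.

Step 1: 30 μL brought to 0.09 mL → factor 90/30 = 3
Step 2: 65 μL + 4750 μL = 4815 μL total → factor 4815/65 = 74.077
Step 3: 125 μL + 375 μL = 500 μL total → factor 500/125 = 4
Step 4: 260 μL + 1300 μL = 1560 μL total → factor 1560/260 = 6
Step 5: 1.35 mL brought to 2250 μL → factor 2.25/1.35 = 1.6667
Step 6: 110 μL + 4150 μL = 4260 μL total → factor 4260/110 = 38.727
Step 7: 400 μL + 0.8 mL = 1200 μL total → factor 1200/400 = 3
Overall dilution factor = 3 × 74.077 × 4 × 6 × 1.6667 × 38.727 × 3 = 1.0328 × 10^6

1.03 × 10^6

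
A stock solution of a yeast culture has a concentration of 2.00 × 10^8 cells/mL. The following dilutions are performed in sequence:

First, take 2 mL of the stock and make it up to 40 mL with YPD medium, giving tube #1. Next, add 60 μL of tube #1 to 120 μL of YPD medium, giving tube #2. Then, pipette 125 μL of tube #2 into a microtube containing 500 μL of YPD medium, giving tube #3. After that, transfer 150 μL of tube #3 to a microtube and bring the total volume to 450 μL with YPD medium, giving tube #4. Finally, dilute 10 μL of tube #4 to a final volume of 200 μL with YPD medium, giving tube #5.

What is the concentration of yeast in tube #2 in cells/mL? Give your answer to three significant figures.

3.33 × 10^6 cells/mL

Step 1: 2 mL brought to 40 mL → factor 40/2 = 20
Step 2: 60 μL + 120 μL = 180 μL total → factor 180/60 = 3
Dilution factor through tube #2 = 20 × 3 = 60
[tube #2] = 2.00 × 10^8 cells/mL / 60 = 3.33 × 10^6 cells/mL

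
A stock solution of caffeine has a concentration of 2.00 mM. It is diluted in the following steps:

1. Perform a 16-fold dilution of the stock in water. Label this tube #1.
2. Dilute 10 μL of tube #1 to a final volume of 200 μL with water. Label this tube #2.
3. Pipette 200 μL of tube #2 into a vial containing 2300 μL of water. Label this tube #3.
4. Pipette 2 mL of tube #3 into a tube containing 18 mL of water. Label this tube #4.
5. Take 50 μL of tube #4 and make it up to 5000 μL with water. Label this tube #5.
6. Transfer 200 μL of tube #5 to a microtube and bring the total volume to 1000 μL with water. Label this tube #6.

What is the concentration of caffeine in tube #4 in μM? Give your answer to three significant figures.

Step 1: 16-fold → factor 16
Step 2: 10 μL brought to 200 μL → factor 200/10 = 20
Step 3: 200 μL + 2300 μL = 2500 μL total → factor 2500/200 = 12.5
Step 4: 2 mL + 18 mL = 20 mL total → factor 20/2 = 10
Dilution factor through tube #4 = 16 × 20 × 12.5 × 10 = 40000
[tube #4] = 2.00 mM / 40000 = 5.000 × 10^-5 mM = 0.0500 μM

0.0500 μM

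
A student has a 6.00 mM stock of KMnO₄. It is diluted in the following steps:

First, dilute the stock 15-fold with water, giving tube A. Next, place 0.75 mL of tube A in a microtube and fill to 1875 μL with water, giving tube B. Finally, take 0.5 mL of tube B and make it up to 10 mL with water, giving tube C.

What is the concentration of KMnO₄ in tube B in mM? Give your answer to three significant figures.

0.160 mM

Step 1: 15-fold → factor 15
Step 2: 0.75 mL brought to 1875 μL → factor 1.875/0.75 = 2.5
Dilution factor through tube B = 15 × 2.5 = 37.5
[tube B] = 6.00 mM / 37.5 = 0.160 mM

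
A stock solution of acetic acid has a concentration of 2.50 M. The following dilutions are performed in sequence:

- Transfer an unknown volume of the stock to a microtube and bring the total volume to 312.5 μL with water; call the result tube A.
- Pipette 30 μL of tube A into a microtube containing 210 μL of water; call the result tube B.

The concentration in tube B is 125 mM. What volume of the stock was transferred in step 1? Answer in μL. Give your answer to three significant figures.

Step 1: v brought to 312.5 μL → factor = 312.5 μL/v
Step 2: 30 μL + 210 μL = 240 μL total → factor 240/30 = 8
Product of known-step factors = 8
Overall factor = 2.50 M / (125 mM) = 20
Step-1 factor = 20 / 8 = 2.5
v = 312.5 μL / 2.5 = 125 μL

125 μL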